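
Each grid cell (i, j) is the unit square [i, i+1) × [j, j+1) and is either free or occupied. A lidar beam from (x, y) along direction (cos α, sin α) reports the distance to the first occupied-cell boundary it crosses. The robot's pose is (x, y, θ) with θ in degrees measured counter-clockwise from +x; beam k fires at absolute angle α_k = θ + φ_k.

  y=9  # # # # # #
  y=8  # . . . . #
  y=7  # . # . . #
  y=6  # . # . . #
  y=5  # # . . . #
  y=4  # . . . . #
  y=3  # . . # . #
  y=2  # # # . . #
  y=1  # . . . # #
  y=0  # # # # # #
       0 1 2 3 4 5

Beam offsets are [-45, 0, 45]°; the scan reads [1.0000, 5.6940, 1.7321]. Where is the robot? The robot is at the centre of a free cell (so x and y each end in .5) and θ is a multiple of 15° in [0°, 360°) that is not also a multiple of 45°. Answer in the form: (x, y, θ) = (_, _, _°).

(x, y, θ) = (3.5, 7.5, 285°)

The pose lattice has 25·16 = 400 candidates. Test each by forward raycasting.
  (3.5, 4.5, 165°): beam 1 = 1.7321 ≠ 1.0000 ✗
  (3.5, 5.5, 15°): beam 1 = 1.7321 ≠ 1.0000 ✗
  (1.5, 6.5, 165°): beam 2 = 0.5176 ≠ 5.6940 ✗
  (1.5, 3.5, 345°): beam 1 = 0.5774 ≠ 1.0000 ✗
  (3.5, 5.5, 240°): beam 1 = 1.5529 ≠ 1.0000 ✗
  …
  (3.5, 7.5, 285°): r_1=1.0000, r_2=5.6940, r_3=1.7321 — all match ✓
Only this pose fits every beam.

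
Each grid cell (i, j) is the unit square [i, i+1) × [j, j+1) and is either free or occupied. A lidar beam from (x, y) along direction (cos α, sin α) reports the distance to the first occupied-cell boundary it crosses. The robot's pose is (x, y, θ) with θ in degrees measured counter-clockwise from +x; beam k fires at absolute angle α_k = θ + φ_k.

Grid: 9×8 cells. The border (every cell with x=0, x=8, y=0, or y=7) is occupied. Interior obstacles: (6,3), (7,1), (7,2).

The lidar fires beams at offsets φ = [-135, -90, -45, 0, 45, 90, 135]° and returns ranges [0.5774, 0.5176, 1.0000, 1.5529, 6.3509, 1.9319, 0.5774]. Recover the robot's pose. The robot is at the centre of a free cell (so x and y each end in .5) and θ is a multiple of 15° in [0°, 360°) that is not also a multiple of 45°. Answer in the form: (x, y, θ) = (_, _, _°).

(x, y, θ) = (6.5, 1.5, 105°)

Candidates: 39 free-cell centres × 16 headings = 624 poses. Raycast each; keep the one whose scan matches to 4 dp.
  (5.5, 4.5, 165°): beam 1 = 2.8868 ≠ 0.5774 ✗
  (4.5, 4.5, 195°): beam 1 = 2.8868 ≠ 0.5774 ✗
  (4.5, 3.5, 240°): beam 1 = 3.6235 ≠ 0.5774 ✗
  (2.5, 5.5, 165°): beam 1 = 3.0000 ≠ 0.5774 ✗
  …
  (6.5, 1.5, 105°): r_1=0.5774, r_2=0.5176, r_3=1.0000, r_4=1.5529, r_5=6.3509, r_6=1.9319, r_7=0.5774 — all match ✓
Unique over the lattice → pose = (6.5, 1.5, 105°).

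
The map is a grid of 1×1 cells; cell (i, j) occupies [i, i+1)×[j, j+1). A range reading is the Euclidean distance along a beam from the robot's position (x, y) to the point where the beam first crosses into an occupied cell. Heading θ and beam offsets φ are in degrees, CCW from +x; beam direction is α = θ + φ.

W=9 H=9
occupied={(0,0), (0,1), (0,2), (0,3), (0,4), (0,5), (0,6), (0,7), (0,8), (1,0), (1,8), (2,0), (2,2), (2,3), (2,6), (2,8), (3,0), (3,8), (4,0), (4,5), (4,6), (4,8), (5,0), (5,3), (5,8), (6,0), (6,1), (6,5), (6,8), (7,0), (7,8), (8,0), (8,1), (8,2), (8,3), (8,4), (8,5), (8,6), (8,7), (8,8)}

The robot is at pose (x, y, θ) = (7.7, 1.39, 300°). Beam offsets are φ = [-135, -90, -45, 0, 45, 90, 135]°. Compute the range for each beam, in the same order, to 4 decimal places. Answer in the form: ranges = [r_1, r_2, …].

beam 1: φ=-135°, α=165°
  dir = (cos 165°, sin 165°) = (-0.9659, 0.2588); from cell (7,1)
  next x-line at t=0.7247, next y-line at t=2.3569; Δt_x=1.0353, Δt_y=3.8637
    x: enter (6,1) at t=0.7247 ← occupied
  → r_1 = 0.7247
beam 2: φ=-90°, α=210°
  dir = (cos 210°, sin 210°) = (-0.8660, -0.5000); from cell (7,1)
  next x-line at t=0.8083, next y-line at t=0.7800; Δt_x=1.1547, Δt_y=2.0000
    y: enter (7,0) at t=0.7800 ← occupied
  → r_2 = 0.7800
beam 3: φ=-45°, α=255°
  dir = (cos 255°, sin 255°) = (-0.2588, -0.9659); from cell (7,1)
  next x-line at t=2.7046, next y-line at t=0.4038; Δt_x=3.8637, Δt_y=1.0353
    y: enter (7,0) at t=0.4038 ← occupied
  → r_3 = 0.4038
beam 4: φ=0°, α=300°
  dir = (cos 300°, sin 300°) = (0.5000, -0.8660); from cell (7,1)
  next x-line at t=0.6000, next y-line at t=0.4503; Δt_x=2.0000, Δt_y=1.1547
    y: enter (7,0) at t=0.4503 ← occupied
  → r_4 = 0.4503
beam 5: φ=45°, α=345°
  dir = (cos 345°, sin 345°) = (0.9659, -0.2588); from cell (7,1)
  next x-line at t=0.3106, next y-line at t=1.5068; Δt_x=1.0353, Δt_y=3.8637
    x: enter (8,1) at t=0.3106 ← occupied
  → r_5 = 0.3106
beam 6: φ=90°, α=30°
  dir = (cos 30°, sin 30°) = (0.8660, 0.5000); from cell (7,1)
  next x-line at t=0.3464, next y-line at t=1.2200; Δt_x=1.1547, Δt_y=2.0000
    x: enter (8,1) at t=0.3464 ← occupied
  → r_6 = 0.3464
beam 7: φ=135°, α=75°
  dir = (cos 75°, sin 75°) = (0.2588, 0.9659); from cell (7,1)
  next x-line at t=1.1591, next y-line at t=0.6315; Δt_x=3.8637, Δt_y=1.0353
    y: enter (7,2) at t=0.6315
    x: enter (8,2) at t=1.1591 ← occupied
  → r_7 = 1.1591

ranges = [0.7247, 0.7800, 0.4038, 0.4503, 0.3106, 0.3464, 1.1591]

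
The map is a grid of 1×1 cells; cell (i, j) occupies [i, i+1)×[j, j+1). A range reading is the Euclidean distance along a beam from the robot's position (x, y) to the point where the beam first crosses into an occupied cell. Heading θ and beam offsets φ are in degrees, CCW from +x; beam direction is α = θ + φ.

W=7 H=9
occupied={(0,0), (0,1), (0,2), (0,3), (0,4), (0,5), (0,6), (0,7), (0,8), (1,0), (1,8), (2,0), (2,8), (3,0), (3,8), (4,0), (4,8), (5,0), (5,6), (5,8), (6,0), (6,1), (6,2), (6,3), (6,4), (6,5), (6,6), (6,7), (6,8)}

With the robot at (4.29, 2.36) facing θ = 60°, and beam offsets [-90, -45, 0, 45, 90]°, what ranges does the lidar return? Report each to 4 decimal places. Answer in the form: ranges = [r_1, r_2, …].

beam 1: φ=-90°, α=330°
  d=(0.8660,-0.5000)  start (4,2)  tX=0.8198 tY=0.7200  stride 1/|dx|=1.1547 1/|dy|=2.0000
    cross y-line → (4,1), t=0.7200
    cross x-line → (5,1), t=0.8198
    cross x-line → (6,1), t=1.9745 (wall)
  → r_1 = 1.9745
beam 2: φ=-45°, α=15°
  d=(0.9659,0.2588)  start (4,2)  tX=0.7350 tY=2.4728  stride 1/|dx|=1.0353 1/|dy|=3.8637
    cross x-line → (5,2), t=0.7350
    cross x-line → (6,2), t=1.7703 (wall)
  → r_2 = 1.7703
beam 3: φ=0°, α=60°
  d=(0.5000,0.8660)  start (4,2)  tX=1.4200 tY=0.7390  stride 1/|dx|=2.0000 1/|dy|=1.1547
    cross y-line → (4,3), t=0.7390
    cross x-line → (5,3), t=1.4200
    cross y-line → (5,4), t=1.8937
    cross y-line → (5,5), t=3.0484
    cross x-line → (6,5), t=3.4200 (wall)
  → r_3 = 3.4200
beam 4: φ=45°, α=105°
  d=(-0.2588,0.9659)  start (4,2)  tX=1.1205 tY=0.6626  stride 1/|dx|=3.8637 1/|dy|=1.0353
    cross y-line → (4,3), t=0.6626
    cross x-line → (3,3), t=1.1205
    cross y-line → (3,4), t=1.6979
    cross y-line → (3,5), t=2.7331
    cross y-line → (3,6), t=3.7684
    cross y-line → (3,7), t=4.8037
    cross x-line → (2,7), t=4.9842
    cross y-line → (2,8), t=5.8390 (wall)
  → r_4 = 5.8390
beam 5: φ=90°, α=150°
  d=(-0.8660,0.5000)  start (4,2)  tX=0.3349 tY=1.2800  stride 1/|dx|=1.1547 1/|dy|=2.0000
    cross x-line → (3,2), t=0.3349
    cross y-line → (3,3), t=1.2800
    cross x-line → (2,3), t=1.4896
    cross x-line → (1,3), t=2.6443
    cross y-line → (1,4), t=3.2800
    cross x-line → (0,4), t=3.7990 (wall)
  → r_5 = 3.7990

ranges = [1.9745, 1.7703, 3.4200, 5.8390, 3.7990]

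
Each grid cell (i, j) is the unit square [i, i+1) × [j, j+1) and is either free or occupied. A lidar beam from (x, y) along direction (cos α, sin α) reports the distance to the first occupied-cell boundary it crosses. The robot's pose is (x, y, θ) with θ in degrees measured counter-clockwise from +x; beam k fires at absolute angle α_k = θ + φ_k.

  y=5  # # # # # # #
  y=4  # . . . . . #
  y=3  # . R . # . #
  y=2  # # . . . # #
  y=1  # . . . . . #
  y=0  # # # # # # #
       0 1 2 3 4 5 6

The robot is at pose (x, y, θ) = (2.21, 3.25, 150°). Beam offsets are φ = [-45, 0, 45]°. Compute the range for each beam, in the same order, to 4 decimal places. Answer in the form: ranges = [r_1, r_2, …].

beam 1: φ=-45°, α=105°
  d=(-0.2588,0.9659)  start (2,3)  tX=0.8114 tY=0.7765  stride 1/|dx|=3.8637 1/|dy|=1.0353
    cross y-line → (2,4), t=0.7765
    cross x-line → (1,4), t=0.8114
    cross y-line → (1,5), t=1.8117 (wall)
  → r_1 = 1.8117
beam 2: φ=0°, α=150°
  d=(-0.8660,0.5000)  start (2,3)  tX=0.2425 tY=1.5000  stride 1/|dx|=1.1547 1/|dy|=2.0000
    cross x-line → (1,3), t=0.2425
    cross x-line → (0,3), t=1.3972 (wall)
  → r_2 = 1.3972
beam 3: φ=45°, α=195°
  d=(-0.9659,-0.2588)  start (2,3)  tX=0.2174 tY=0.9659  stride 1/|dx|=1.0353 1/|dy|=3.8637
    cross x-line → (1,3), t=0.2174
    cross y-line → (1,2), t=0.9659 (wall)
  → r_3 = 0.9659

ranges = [1.8117, 1.3972, 0.9659]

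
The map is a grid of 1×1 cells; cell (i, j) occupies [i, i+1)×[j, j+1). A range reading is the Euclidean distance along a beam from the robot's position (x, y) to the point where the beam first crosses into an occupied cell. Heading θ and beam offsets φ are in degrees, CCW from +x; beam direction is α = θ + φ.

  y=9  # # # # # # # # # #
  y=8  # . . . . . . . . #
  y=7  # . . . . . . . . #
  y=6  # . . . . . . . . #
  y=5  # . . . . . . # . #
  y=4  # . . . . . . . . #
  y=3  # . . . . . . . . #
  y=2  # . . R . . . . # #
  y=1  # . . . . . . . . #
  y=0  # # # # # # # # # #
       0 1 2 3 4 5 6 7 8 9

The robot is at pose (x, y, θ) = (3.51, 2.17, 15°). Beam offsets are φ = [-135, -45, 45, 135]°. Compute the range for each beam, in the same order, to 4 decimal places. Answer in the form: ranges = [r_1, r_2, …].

ranges = [1.3510, 2.3400, 7.8866, 2.8983]

beam 1: φ=-135°, α=240°
  d=(-0.5000,-0.8660)  start (3,2)  tX=1.0200 tY=0.1963  stride 1/|dx|=2.0000 1/|dy|=1.1547
    cross y-line → (3,1), t=0.1963
    cross x-line → (2,1), t=1.0200
    cross y-line → (2,0), t=1.3510 (wall)
  → r_1 = 1.3510
beam 2: φ=-45°, α=330°
  d=(0.8660,-0.5000)  start (3,2)  tX=0.5658 tY=0.3400  stride 1/|dx|=1.1547 1/|dy|=2.0000
    cross y-line → (3,1), t=0.3400
    cross x-line → (4,1), t=0.5658
    cross x-line → (5,1), t=1.7205
    cross y-line → (5,0), t=2.3400 (wall)
  → r_2 = 2.3400
beam 3: φ=45°, α=60°
  d=(0.5000,0.8660)  start (3,2)  tX=0.9800 tY=0.9584  stride 1/|dx|=2.0000 1/|dy|=1.1547
    cross y-line → (3,3), t=0.9584
    cross x-line → (4,3), t=0.9800
    cross y-line → (4,4), t=2.1131
    cross x-line → (5,4), t=2.9800
    cross y-line → (5,5), t=3.2678
    cross y-line → (5,6), t=4.4225
    cross x-line → (6,6), t=4.9800
    cross y-line → (6,7), t=5.5772
    cross y-line → (6,8), t=6.7319
    cross x-line → (7,8), t=6.9800
    cross y-line → (7,9), t=7.8866 (wall)
  → r_3 = 7.8866
beam 4: φ=135°, α=150°
  d=(-0.8660,0.5000)  start (3,2)  tX=0.5889 tY=1.6600  stride 1/|dx|=1.1547 1/|dy|=2.0000
    cross x-line → (2,2), t=0.5889
    cross y-line → (2,3), t=1.6600
    cross x-line → (1,3), t=1.7436
    cross x-line → (0,3), t=2.8983 (wall)
  → r_4 = 2.8983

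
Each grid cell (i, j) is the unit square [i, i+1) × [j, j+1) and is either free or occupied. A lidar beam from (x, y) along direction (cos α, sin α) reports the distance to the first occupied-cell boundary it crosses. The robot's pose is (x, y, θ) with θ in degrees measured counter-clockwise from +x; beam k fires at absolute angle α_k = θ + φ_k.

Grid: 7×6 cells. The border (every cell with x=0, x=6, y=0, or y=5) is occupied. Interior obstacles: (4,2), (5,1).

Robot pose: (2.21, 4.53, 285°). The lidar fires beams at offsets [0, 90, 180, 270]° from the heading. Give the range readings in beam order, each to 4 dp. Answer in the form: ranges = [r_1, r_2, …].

beam 1: φ=0°, α=285°
  d=(0.2588,-0.9659)  start (2,4)  tX=3.0523 tY=0.5487  stride 1/|dx|=3.8637 1/|dy|=1.0353
    cross y-line → (2,3), t=0.5487
    cross y-line → (2,2), t=1.5840
    cross y-line → (2,1), t=2.6192
    cross x-line → (3,1), t=3.0523
    cross y-line → (3,0), t=3.6545 (wall)
  → r_1 = 3.6545
beam 2: φ=90°, α=15°
  d=(0.9659,0.2588)  start (2,4)  tX=0.8179 tY=1.8159  stride 1/|dx|=1.0353 1/|dy|=3.8637
    cross x-line → (3,4), t=0.8179
    cross y-line → (3,5), t=1.8159 (wall)
  → r_2 = 1.8159
beam 3: φ=180°, α=105°
  d=(-0.2588,0.9659)  start (2,4)  tX=0.8114 tY=0.4866  stride 1/|dx|=3.8637 1/|dy|=1.0353
    cross y-line → (2,5), t=0.4866 (wall)
  → r_3 = 0.4866
beam 4: φ=270°, α=195°
  d=(-0.9659,-0.2588)  start (2,4)  tX=0.2174 tY=2.0478  stride 1/|dx|=1.0353 1/|dy|=3.8637
    cross x-line → (1,4), t=0.2174
    cross x-line → (0,4), t=1.2527 (wall)
  → r_4 = 1.2527

ranges = [3.6545, 1.8159, 0.4866, 1.2527]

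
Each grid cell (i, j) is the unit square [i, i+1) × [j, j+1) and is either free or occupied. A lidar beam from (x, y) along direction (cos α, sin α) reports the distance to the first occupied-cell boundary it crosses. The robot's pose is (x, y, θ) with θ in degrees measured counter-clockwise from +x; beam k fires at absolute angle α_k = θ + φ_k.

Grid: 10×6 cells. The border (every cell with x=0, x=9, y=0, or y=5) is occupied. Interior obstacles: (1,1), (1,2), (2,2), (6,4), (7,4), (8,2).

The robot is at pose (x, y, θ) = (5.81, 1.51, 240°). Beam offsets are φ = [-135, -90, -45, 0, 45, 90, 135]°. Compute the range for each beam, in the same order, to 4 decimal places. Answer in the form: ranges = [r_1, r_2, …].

beam 1: φ=-135°, α=105°
  d=(-0.2588,0.9659)  start (5,1)  tX=3.1296 tY=0.5073  stride 1/|dx|=3.8637 1/|dy|=1.0353
    cross y-line → (5,2), t=0.5073
    cross y-line → (5,3), t=1.5426
    cross y-line → (5,4), t=2.5778
    cross x-line → (4,4), t=3.1296
    cross y-line → (4,5), t=3.6131 (wall)
  → r_1 = 3.6131
beam 2: φ=-90°, α=150°
  d=(-0.8660,0.5000)  start (5,1)  tX=0.9353 tY=0.9800  stride 1/|dx|=1.1547 1/|dy|=2.0000
    cross x-line → (4,1), t=0.9353
    cross y-line → (4,2), t=0.9800
    cross x-line → (3,2), t=2.0900
    cross y-line → (3,3), t=2.9800
    cross x-line → (2,3), t=3.2447
    cross x-line → (1,3), t=4.3994
    cross y-line → (1,4), t=4.9800
    cross x-line → (0,4), t=5.5541 (wall)
  → r_2 = 5.5541
beam 3: φ=-45°, α=195°
  d=(-0.9659,-0.2588)  start (5,1)  tX=0.8386 tY=1.9705  stride 1/|dx|=1.0353 1/|dy|=3.8637
    cross x-line → (4,1), t=0.8386
    cross x-line → (3,1), t=1.8738
    cross y-line → (3,0), t=1.9705 (wall)
  → r_3 = 1.9705
beam 4: φ=0°, α=240°
  d=(-0.5000,-0.8660)  start (5,1)  tX=1.6200 tY=0.5889  stride 1/|dx|=2.0000 1/|dy|=1.1547
    cross y-line → (5,0), t=0.5889 (wall)
  → r_4 = 0.5889
beam 5: φ=45°, α=285°
  d=(0.2588,-0.9659)  start (5,1)  tX=0.7341 tY=0.5280  stride 1/|dx|=3.8637 1/|dy|=1.0353
    cross y-line → (5,0), t=0.5280 (wall)
  → r_5 = 0.5280
beam 6: φ=90°, α=330°
  d=(0.8660,-0.5000)  start (5,1)  tX=0.2194 tY=1.0200  stride 1/|dx|=1.1547 1/|dy|=2.0000
    cross x-line → (6,1), t=0.2194
    cross y-line → (6,0), t=1.0200 (wall)
  → r_6 = 1.0200
beam 7: φ=135°, α=15°
  d=(0.9659,0.2588)  start (5,1)  tX=0.1967 tY=1.8932  stride 1/|dx|=1.0353 1/|dy|=3.8637
    cross x-line → (6,1), t=0.1967
    cross x-line → (7,1), t=1.2320
    cross y-line → (7,2), t=1.8932
    cross x-line → (8,2), t=2.2673 (wall)
  → r_7 = 2.2673

ranges = [3.6131, 5.5541, 1.9705, 0.5889, 0.5280, 1.0200, 2.2673]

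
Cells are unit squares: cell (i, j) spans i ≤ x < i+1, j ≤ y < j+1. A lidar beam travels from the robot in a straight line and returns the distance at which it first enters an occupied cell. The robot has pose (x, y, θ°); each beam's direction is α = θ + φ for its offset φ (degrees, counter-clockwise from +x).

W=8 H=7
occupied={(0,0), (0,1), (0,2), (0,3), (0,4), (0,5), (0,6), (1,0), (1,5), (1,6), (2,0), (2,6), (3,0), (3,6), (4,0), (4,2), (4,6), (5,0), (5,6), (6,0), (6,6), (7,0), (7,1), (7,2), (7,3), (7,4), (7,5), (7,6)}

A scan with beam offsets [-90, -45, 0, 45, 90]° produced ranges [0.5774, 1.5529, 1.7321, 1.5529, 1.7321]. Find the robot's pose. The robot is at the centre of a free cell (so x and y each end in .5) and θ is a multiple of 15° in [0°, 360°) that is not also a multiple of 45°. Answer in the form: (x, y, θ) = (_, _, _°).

(x, y, θ) = (5.5, 2.5, 300°)

Enumerate (i+0.5, j+0.5, θ) over the 28 free cells and 16 admissible headings. For each, cast all 5 beams and compare to the given ranges.
  (3.5, 4.5, 15°): beam 1 = 1.9319 ≠ 0.5774 ✗
  (1.5, 4.5, 60°): beam 1 = 3.0000 ≠ 0.5774 ✗
  (2.5, 2.5, 210°): beam 1 = 2.8868 ≠ 0.5774 ✗
  …
  (5.5, 2.5, 300°): r_1=0.5774, r_2=1.5529, r_3=1.7321, r_4=1.5529, r_5=1.7321 — all match ✓
Only this pose fits every beam.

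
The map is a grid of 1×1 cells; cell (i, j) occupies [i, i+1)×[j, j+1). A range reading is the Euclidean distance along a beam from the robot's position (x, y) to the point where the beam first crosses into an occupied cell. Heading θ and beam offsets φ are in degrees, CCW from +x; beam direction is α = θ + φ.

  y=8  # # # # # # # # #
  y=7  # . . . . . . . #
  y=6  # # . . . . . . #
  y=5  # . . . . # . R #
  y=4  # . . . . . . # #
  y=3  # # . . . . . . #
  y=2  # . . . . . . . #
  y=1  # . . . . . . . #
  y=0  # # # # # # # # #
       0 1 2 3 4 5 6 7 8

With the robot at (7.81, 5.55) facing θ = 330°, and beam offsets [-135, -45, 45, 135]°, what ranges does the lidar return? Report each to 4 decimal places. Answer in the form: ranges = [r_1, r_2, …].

beam 1: φ=-135°, α=195°
  dir = (cos 195°, sin 195°) = (-0.9659, -0.2588); from cell (7,5)
  next x-line at t=0.8386, next y-line at t=2.1250; Δt_x=1.0353, Δt_y=3.8637
    x: enter (6,5) at t=0.8386
    x: enter (5,5) at t=1.8738 ← occupied
  → r_1 = 1.8738
beam 2: φ=-45°, α=285°
  dir = (cos 285°, sin 285°) = (0.2588, -0.9659); from cell (7,5)
  next x-line at t=0.7341, next y-line at t=0.5694; Δt_x=3.8637, Δt_y=1.0353
    y: enter (7,4) at t=0.5694 ← occupied
  → r_2 = 0.5694
beam 3: φ=45°, α=15°
  dir = (cos 15°, sin 15°) = (0.9659, 0.2588); from cell (7,5)
  next x-line at t=0.1967, next y-line at t=1.7387; Δt_x=1.0353, Δt_y=3.8637
    x: enter (8,5) at t=0.1967 ← occupied
  → r_3 = 0.1967
beam 4: φ=135°, α=105°
  dir = (cos 105°, sin 105°) = (-0.2588, 0.9659); from cell (7,5)
  next x-line at t=3.1296, next y-line at t=0.4659; Δt_x=3.8637, Δt_y=1.0353
    y: enter (7,6) at t=0.4659
    y: enter (7,7) at t=1.5012
    y: enter (7,8) at t=2.5364 ← occupied
  → r_4 = 2.5364

ranges = [1.8738, 0.5694, 0.1967, 2.5364]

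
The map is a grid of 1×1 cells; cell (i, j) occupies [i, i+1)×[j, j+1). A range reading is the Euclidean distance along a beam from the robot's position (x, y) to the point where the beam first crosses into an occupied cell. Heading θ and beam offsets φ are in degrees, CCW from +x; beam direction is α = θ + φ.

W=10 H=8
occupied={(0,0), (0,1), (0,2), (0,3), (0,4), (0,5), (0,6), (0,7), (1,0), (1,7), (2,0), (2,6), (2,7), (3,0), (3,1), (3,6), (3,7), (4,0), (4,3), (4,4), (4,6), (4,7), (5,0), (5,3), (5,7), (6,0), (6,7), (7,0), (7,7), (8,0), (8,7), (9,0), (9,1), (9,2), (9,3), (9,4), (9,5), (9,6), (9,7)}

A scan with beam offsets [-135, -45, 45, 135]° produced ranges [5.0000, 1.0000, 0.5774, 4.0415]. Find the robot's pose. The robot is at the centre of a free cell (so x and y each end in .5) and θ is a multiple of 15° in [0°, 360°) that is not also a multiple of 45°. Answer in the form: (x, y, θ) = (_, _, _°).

(x, y, θ) = (8.5, 3.5, 345°)

The pose lattice has 41·16 = 656 candidates. Test each by forward raycasting.
  (5.5, 1.5, 330°): beam 1 = 1.5529 ≠ 5.0000 ✗
  (1.5, 1.5, 165°): beam 1 = 3.0000 ≠ 5.0000 ✗
  (8.5, 4.5, 210°): beam 1 = 1.9319 ≠ 5.0000 ✗
  (5.5, 4.5, 300°): beam 1 = 0.5176 ≠ 5.0000 ✗
  …
  (8.5, 3.5, 345°): r_1=5.0000, r_2=1.0000, r_3=0.5774, r_4=4.0415 — all match ✓
Unique over the lattice → pose = (8.5, 3.5, 345°).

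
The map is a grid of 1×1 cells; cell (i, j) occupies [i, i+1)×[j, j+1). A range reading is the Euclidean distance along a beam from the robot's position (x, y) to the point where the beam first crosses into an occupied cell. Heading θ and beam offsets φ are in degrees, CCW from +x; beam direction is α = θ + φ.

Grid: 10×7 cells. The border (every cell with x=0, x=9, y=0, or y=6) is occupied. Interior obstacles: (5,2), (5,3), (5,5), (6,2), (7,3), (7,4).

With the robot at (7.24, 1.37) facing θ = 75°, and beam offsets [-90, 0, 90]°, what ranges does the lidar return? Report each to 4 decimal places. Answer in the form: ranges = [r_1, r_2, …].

beam 1: φ=-90°, α=345°
  cosα=0.9659 sinα=-0.2588 | (7,1) | tMaxX 0.7868 tMaxY 1.4296 | tΔX 1.0353 tΔY 3.8637
    t=0.7868 [x] (8,1)
    t=1.4296 [y] (8,0) — stop
  → r_1 = 1.4296
beam 2: φ=0°, α=75°
  cosα=0.2588 sinα=0.9659 | (7,1) | tMaxX 2.9364 tMaxY 0.6522 | tΔX 3.8637 tΔY 1.0353
    t=0.6522 [y] (7,2)
    t=1.6875 [y] (7,3) — stop
  → r_2 = 1.6875
beam 3: φ=90°, α=165°
  cosα=-0.9659 sinα=0.2588 | (7,1) | tMaxX 0.2485 tMaxY 2.4341 | tΔX 1.0353 tΔY 3.8637
    t=0.2485 [x] (6,1)
    t=1.2837 [x] (5,1)
    t=2.3190 [x] (4,1)
    t=2.4341 [y] (4,2)
    t=3.3543 [x] (3,2)
    t=4.3896 [x] (2,2)
    t=5.4248 [x] (1,2)
    t=6.2978 [y] (1,3)
    t=6.4601 [x] (0,3) — stop
  → r_3 = 6.4601

ranges = [1.4296, 1.6875, 6.4601]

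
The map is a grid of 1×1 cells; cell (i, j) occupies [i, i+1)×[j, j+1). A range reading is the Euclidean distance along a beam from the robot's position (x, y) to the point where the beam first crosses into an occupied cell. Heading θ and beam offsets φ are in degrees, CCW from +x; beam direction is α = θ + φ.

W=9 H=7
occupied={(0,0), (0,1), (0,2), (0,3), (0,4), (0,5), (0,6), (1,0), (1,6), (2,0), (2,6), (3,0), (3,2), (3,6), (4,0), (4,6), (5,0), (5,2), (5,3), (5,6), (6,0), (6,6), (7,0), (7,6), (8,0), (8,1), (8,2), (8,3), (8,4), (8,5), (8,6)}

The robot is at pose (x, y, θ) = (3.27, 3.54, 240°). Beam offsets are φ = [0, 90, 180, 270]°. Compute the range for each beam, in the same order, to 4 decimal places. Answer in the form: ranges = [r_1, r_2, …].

beam 1: φ=0°, α=240°
  dir = (cos 240°, sin 240°) = (-0.5000, -0.8660); from cell (3,3)
  next x-line at t=0.5400, next y-line at t=0.6235; Δt_x=2.0000, Δt_y=1.1547
    x: enter (2,3) at t=0.5400
    y: enter (2,2) at t=0.6235
    y: enter (2,1) at t=1.7782
    x: enter (1,1) at t=2.5400
    y: enter (1,0) at t=2.9329 ← occupied
  → r_1 = 2.9329
beam 2: φ=90°, α=330°
  dir = (cos 330°, sin 330°) = (0.8660, -0.5000); from cell (3,3)
  next x-line at t=0.8429, next y-line at t=1.0800; Δt_x=1.1547, Δt_y=2.0000
    x: enter (4,3) at t=0.8429
    y: enter (4,2) at t=1.0800
    x: enter (5,2) at t=1.9976 ← occupied
  → r_2 = 1.9976
beam 3: φ=180°, α=60°
  dir = (cos 60°, sin 60°) = (0.5000, 0.8660); from cell (3,3)
  next x-line at t=1.4600, next y-line at t=0.5312; Δt_x=2.0000, Δt_y=1.1547
    y: enter (3,4) at t=0.5312
    x: enter (4,4) at t=1.4600
    y: enter (4,5) at t=1.6859
    y: enter (4,6) at t=2.8406 ← occupied
  → r_3 = 2.8406
beam 4: φ=270°, α=150°
  dir = (cos 150°, sin 150°) = (-0.8660, 0.5000); from cell (3,3)
  next x-line at t=0.3118, next y-line at t=0.9200; Δt_x=1.1547, Δt_y=2.0000
    x: enter (2,3) at t=0.3118
    y: enter (2,4) at t=0.9200
    x: enter (1,4) at t=1.4665
    x: enter (0,4) at t=2.6212 ← occupied
  → r_4 = 2.6212

ranges = [2.9329, 1.9976, 2.8406, 2.6212]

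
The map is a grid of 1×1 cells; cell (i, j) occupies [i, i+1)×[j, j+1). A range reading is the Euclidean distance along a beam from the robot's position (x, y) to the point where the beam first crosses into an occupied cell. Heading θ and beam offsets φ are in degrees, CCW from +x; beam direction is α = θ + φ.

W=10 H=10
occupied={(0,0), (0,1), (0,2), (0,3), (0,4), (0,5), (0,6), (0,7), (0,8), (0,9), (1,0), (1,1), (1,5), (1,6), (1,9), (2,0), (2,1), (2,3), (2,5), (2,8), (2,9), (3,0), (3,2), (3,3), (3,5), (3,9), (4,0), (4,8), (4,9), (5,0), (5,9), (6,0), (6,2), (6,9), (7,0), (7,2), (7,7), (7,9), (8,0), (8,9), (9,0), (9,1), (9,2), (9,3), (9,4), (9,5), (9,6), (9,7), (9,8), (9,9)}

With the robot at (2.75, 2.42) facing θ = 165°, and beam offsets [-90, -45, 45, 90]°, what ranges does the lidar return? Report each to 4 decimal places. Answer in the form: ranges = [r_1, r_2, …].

ranges = [0.6005, 0.6697, 0.8400, 0.4348]

beam 1: φ=-90°, α=75°
  direction (0.2588, 0.9659); cell (2,2); t to first gridline: x 0.9659, y 0.6005 (then +3.8637 / +1.0353)
    (2,3) via y @ 0.6005  # hit
  → r_1 = 0.6005
beam 2: φ=-45°, α=120°
  direction (-0.5000, 0.8660); cell (2,2); t to first gridline: x 1.5000, y 0.6697 (then +2.0000 / +1.1547)
    (2,3) via y @ 0.6697  # hit
  → r_2 = 0.6697
beam 3: φ=45°, α=210°
  direction (-0.8660, -0.5000); cell (2,2); t to first gridline: x 0.8660, y 0.8400 (then +1.1547 / +2.0000)
    (2,1) via y @ 0.8400  # hit
  → r_3 = 0.8400
beam 4: φ=90°, α=255°
  direction (-0.2588, -0.9659); cell (2,2); t to first gridline: x 2.8978, y 0.4348 (then +3.8637 / +1.0353)
    (2,1) via y @ 0.4348  # hit
  → r_4 = 0.4348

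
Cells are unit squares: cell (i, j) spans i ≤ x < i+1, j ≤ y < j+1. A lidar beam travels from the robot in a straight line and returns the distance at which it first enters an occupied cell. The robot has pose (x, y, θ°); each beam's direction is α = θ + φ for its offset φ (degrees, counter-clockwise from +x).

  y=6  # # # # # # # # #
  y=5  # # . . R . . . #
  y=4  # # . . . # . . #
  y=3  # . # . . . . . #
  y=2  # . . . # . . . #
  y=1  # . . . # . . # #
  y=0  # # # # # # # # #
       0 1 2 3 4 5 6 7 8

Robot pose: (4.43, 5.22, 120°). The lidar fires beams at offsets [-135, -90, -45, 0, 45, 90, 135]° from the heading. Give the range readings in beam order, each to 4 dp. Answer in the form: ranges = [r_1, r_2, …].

ranges = [0.8500, 1.5600, 0.8075, 0.9007, 2.5157, 2.4400, 4.3689]

beam 1: φ=-135°, α=345°
  direction (0.9659, -0.2588); cell (4,5); t to first gridline: x 0.5901, y 0.8500 (then +1.0353 / +3.8637)
    (5,5) via x @ 0.5901
    (5,4) via y @ 0.8500  # hit
  → r_1 = 0.8500
beam 2: φ=-90°, α=30°
  direction (0.8660, 0.5000); cell (4,5); t to first gridline: x 0.6582, y 1.5600 (then +1.1547 / +2.0000)
    (5,5) via x @ 0.6582
    (5,6) via y @ 1.5600  # hit
  → r_2 = 1.5600
beam 3: φ=-45°, α=75°
  direction (0.2588, 0.9659); cell (4,5); t to first gridline: x 2.2023, y 0.8075 (then +3.8637 / +1.0353)
    (4,6) via y @ 0.8075  # hit
  → r_3 = 0.8075
beam 4: φ=0°, α=120°
  direction (-0.5000, 0.8660); cell (4,5); t to first gridline: x 0.8600, y 0.9007 (then +2.0000 / +1.1547)
    (3,5) via x @ 0.8600
    (3,6) via y @ 0.9007  # hit
  → r_4 = 0.9007
beam 5: φ=45°, α=165°
  direction (-0.9659, 0.2588); cell (4,5); t to first gridline: x 0.4452, y 3.0137 (then +1.0353 / +3.8637)
    (3,5) via x @ 0.4452
    (2,5) via x @ 1.4804
    (1,5) via x @ 2.5157  # hit
  → r_5 = 2.5157
beam 6: φ=90°, α=210°
  direction (-0.8660, -0.5000); cell (4,5); t to first gridline: x 0.4965, y 0.4400 (then +1.1547 / +2.0000)
    (4,4) via y @ 0.4400
    (3,4) via x @ 0.4965
    (2,4) via x @ 1.6512
    (2,3) via y @ 2.4400  # hit
  → r_6 = 2.4400
beam 7: φ=135°, α=255°
  direction (-0.2588, -0.9659); cell (4,5); t to first gridline: x 1.6614, y 0.2278 (then +3.8637 / +1.0353)
    (4,4) via y @ 0.2278
    (4,3) via y @ 1.2630
    (3,3) via x @ 1.6614
    (3,2) via y @ 2.2983
    (3,1) via y @ 3.3336
    (3,0) via y @ 4.3689  # hit
  → r_7 = 4.3689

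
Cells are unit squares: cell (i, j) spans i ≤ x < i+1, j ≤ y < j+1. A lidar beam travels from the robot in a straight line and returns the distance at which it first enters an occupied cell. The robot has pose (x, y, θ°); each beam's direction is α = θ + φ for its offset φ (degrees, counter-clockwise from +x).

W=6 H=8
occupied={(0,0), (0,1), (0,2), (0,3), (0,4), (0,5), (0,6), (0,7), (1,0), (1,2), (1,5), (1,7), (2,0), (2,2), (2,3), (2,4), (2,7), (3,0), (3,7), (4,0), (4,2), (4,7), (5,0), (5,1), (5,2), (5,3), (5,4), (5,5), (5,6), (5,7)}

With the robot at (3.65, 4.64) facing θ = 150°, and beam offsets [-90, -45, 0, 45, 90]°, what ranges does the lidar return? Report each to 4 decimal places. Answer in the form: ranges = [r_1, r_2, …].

beam 1: φ=-90°, α=60°
  d=(0.5000,0.8660)  start (3,4)  tX=0.7000 tY=0.4157  stride 1/|dx|=2.0000 1/|dy|=1.1547
    cross y-line → (3,5), t=0.4157
    cross x-line → (4,5), t=0.7000
    cross y-line → (4,6), t=1.5704
    cross x-line → (5,6), t=2.7000 (wall)
  → r_1 = 2.7000
beam 2: φ=-45°, α=105°
  d=(-0.2588,0.9659)  start (3,4)  tX=2.5114 tY=0.3727  stride 1/|dx|=3.8637 1/|dy|=1.0353
    cross y-line → (3,5), t=0.3727
    cross y-line → (3,6), t=1.4080
    cross y-line → (3,7), t=2.4433 (wall)
  → r_2 = 2.4433
beam 3: φ=0°, α=150°
  d=(-0.8660,0.5000)  start (3,4)  tX=0.7506 tY=0.7200  stride 1/|dx|=1.1547 1/|dy|=2.0000
    cross y-line → (3,5), t=0.7200
    cross x-line → (2,5), t=0.7506
    cross x-line → (1,5), t=1.9053 (wall)
  → r_3 = 1.9053
beam 4: φ=45°, α=195°
  d=(-0.9659,-0.2588)  start (3,4)  tX=0.6729 tY=2.4728  stride 1/|dx|=1.0353 1/|dy|=3.8637
    cross x-line → (2,4), t=0.6729 (wall)
  → r_4 = 0.6729
beam 5: φ=90°, α=240°
  d=(-0.5000,-0.8660)  start (3,4)  tX=1.3000 tY=0.7390  stride 1/|dx|=2.0000 1/|dy|=1.1547
    cross y-line → (3,3), t=0.7390
    cross x-line → (2,3), t=1.3000 (wall)
  → r_5 = 1.3000

ranges = [2.7000, 2.4433, 1.9053, 0.6729, 1.3000]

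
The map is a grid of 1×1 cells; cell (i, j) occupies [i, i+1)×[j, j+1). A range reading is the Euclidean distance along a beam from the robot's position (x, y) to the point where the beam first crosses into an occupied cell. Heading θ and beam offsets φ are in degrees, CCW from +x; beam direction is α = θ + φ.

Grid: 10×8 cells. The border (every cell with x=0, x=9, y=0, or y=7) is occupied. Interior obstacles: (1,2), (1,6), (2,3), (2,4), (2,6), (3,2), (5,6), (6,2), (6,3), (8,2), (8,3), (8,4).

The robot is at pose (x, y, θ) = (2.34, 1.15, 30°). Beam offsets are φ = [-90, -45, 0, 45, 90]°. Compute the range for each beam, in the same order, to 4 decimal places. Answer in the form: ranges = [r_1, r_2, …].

ranges = [0.1732, 0.5796, 1.7000, 1.9153, 0.9815]

beam 1: φ=-90°, α=300°
  d=(0.5000,-0.8660)  start (2,1)  tX=1.3200 tY=0.1732  stride 1/|dx|=2.0000 1/|dy|=1.1547
    cross y-line → (2,0), t=0.1732 (wall)
  → r_1 = 0.1732
beam 2: φ=-45°, α=345°
  d=(0.9659,-0.2588)  start (2,1)  tX=0.6833 tY=0.5796  stride 1/|dx|=1.0353 1/|dy|=3.8637
    cross y-line → (2,0), t=0.5796 (wall)
  → r_2 = 0.5796
beam 3: φ=0°, α=30°
  d=(0.8660,0.5000)  start (2,1)  tX=0.7621 tY=1.7000  stride 1/|dx|=1.1547 1/|dy|=2.0000
    cross x-line → (3,1), t=0.7621
    cross y-line → (3,2), t=1.7000 (wall)
  → r_3 = 1.7000
beam 4: φ=45°, α=75°
  d=(0.2588,0.9659)  start (2,1)  tX=2.5500 tY=0.8800  stride 1/|dx|=3.8637 1/|dy|=1.0353
    cross y-line → (2,2), t=0.8800
    cross y-line → (2,3), t=1.9153 (wall)
  → r_4 = 1.9153
beam 5: φ=90°, α=120°
  d=(-0.5000,0.8660)  start (2,1)  tX=0.6800 tY=0.9815  stride 1/|dx|=2.0000 1/|dy|=1.1547
    cross x-line → (1,1), t=0.6800
    cross y-line → (1,2), t=0.9815 (wall)
  → r_5 = 0.9815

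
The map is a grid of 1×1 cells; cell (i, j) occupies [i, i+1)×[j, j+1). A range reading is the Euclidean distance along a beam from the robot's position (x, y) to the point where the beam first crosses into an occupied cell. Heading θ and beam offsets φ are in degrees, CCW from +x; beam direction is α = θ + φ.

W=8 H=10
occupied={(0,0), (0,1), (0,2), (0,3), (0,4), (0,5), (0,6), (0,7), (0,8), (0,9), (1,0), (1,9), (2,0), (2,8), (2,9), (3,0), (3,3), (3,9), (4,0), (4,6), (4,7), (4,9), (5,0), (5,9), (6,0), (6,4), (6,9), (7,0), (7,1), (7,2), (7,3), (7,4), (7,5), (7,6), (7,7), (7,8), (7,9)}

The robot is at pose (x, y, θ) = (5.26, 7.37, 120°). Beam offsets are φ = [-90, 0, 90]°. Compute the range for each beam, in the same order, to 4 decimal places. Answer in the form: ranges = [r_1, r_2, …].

ranges = [2.0092, 0.5200, 0.3002]

beam 1: φ=-90°, α=30°
  d=(0.8660,0.5000)  start (5,7)  tX=0.8545 tY=1.2600  stride 1/|dx|=1.1547 1/|dy|=2.0000
    cross x-line → (6,7), t=0.8545
    cross y-line → (6,8), t=1.2600
    cross x-line → (7,8), t=2.0092 (wall)
  → r_1 = 2.0092
beam 2: φ=0°, α=120°
  d=(-0.5000,0.8660)  start (5,7)  tX=0.5200 tY=0.7275  stride 1/|dx|=2.0000 1/|dy|=1.1547
    cross x-line → (4,7), t=0.5200 (wall)
  → r_2 = 0.5200
beam 3: φ=90°, α=210°
  d=(-0.8660,-0.5000)  start (5,7)  tX=0.3002 tY=0.7400  stride 1/|dx|=1.1547 1/|dy|=2.0000
    cross x-line → (4,7), t=0.3002 (wall)
  → r_3 = 0.3002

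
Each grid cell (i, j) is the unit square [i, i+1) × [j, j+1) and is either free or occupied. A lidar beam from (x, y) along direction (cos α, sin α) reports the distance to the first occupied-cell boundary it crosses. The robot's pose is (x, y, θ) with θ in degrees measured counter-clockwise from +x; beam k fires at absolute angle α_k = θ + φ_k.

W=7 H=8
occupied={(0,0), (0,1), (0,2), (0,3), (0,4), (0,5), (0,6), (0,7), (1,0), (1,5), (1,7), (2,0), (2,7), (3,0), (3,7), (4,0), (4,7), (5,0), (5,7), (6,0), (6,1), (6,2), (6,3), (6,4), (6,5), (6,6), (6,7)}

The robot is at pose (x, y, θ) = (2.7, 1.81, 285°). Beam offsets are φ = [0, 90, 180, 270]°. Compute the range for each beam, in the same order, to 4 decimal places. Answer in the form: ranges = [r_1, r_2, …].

ranges = [0.8386, 3.4164, 3.3025, 1.7600]

beam 1: φ=0°, α=285°
  dir = (cos 285°, sin 285°) = (0.2588, -0.9659); from cell (2,1)
  next x-line at t=1.1591, next y-line at t=0.8386; Δt_x=3.8637, Δt_y=1.0353
    y: enter (2,0) at t=0.8386 ← occupied
  → r_1 = 0.8386
beam 2: φ=90°, α=15°
  dir = (cos 15°, sin 15°) = (0.9659, 0.2588); from cell (2,1)
  next x-line at t=0.3106, next y-line at t=0.7341; Δt_x=1.0353, Δt_y=3.8637
    x: enter (3,1) at t=0.3106
    y: enter (3,2) at t=0.7341
    x: enter (4,2) at t=1.3459
    x: enter (5,2) at t=2.3811
    x: enter (6,2) at t=3.4164 ← occupied
  → r_2 = 3.4164
beam 3: φ=180°, α=105°
  dir = (cos 105°, sin 105°) = (-0.2588, 0.9659); from cell (2,1)
  next x-line at t=2.7046, next y-line at t=0.1967; Δt_x=3.8637, Δt_y=1.0353
    y: enter (2,2) at t=0.1967
    y: enter (2,3) at t=1.2320
    y: enter (2,4) at t=2.2673
    x: enter (1,4) at t=2.7046
    y: enter (1,5) at t=3.3025 ← occupied
  → r_3 = 3.3025
beam 4: φ=270°, α=195°
  dir = (cos 195°, sin 195°) = (-0.9659, -0.2588); from cell (2,1)
  next x-line at t=0.7247, next y-line at t=3.1296; Δt_x=1.0353, Δt_y=3.8637
    x: enter (1,1) at t=0.7247
    x: enter (0,1) at t=1.7600 ← occupied
  → r_4 = 1.7600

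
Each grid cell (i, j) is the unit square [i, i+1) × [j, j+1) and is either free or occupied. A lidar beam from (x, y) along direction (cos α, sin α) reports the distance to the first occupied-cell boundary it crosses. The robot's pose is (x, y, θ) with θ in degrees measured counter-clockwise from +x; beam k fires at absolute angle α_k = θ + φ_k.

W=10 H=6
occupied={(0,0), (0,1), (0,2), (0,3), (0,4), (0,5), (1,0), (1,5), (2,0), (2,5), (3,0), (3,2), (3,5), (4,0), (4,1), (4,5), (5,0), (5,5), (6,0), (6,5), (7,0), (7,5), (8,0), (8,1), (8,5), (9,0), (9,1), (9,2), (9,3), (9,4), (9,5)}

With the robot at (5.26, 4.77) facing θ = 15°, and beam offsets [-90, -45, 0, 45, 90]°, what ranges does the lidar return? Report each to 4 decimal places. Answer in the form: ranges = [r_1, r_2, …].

ranges = [3.9030, 4.3186, 0.8887, 0.2656, 0.2381]

beam 1: φ=-90°, α=285°
  direction (0.2588, -0.9659); cell (5,4); t to first gridline: x 2.8591, y 0.7972 (then +3.8637 / +1.0353)
    (5,3) via y @ 0.7972
    (5,2) via y @ 1.8324
    (6,2) via x @ 2.8591
    (6,1) via y @ 2.8677
    (6,0) via y @ 3.9030  # hit
  → r_1 = 3.9030
beam 2: φ=-45°, α=330°
  direction (0.8660, -0.5000); cell (5,4); t to first gridline: x 0.8545, y 1.5400 (then +1.1547 / +2.0000)
    (6,4) via x @ 0.8545
    (6,3) via y @ 1.5400
    (7,3) via x @ 2.0092
    (8,3) via x @ 3.1639
    (8,2) via y @ 3.5400
    (9,2) via x @ 4.3186  # hit
  → r_2 = 4.3186
beam 3: φ=0°, α=15°
  direction (0.9659, 0.2588); cell (5,4); t to first gridline: x 0.7661, y 0.8887 (then +1.0353 / +3.8637)
    (6,4) via x @ 0.7661
    (6,5) via y @ 0.8887  # hit
  → r_3 = 0.8887
beam 4: φ=45°, α=60°
  direction (0.5000, 0.8660); cell (5,4); t to first gridline: x 1.4800, y 0.2656 (then +2.0000 / +1.1547)
    (5,5) via y @ 0.2656  # hit
  → r_4 = 0.2656
beam 5: φ=90°, α=105°
  direction (-0.2588, 0.9659); cell (5,4); t to first gridline: x 1.0046, y 0.2381 (then +3.8637 / +1.0353)
    (5,5) via y @ 0.2381  # hit
  → r_5 = 0.2381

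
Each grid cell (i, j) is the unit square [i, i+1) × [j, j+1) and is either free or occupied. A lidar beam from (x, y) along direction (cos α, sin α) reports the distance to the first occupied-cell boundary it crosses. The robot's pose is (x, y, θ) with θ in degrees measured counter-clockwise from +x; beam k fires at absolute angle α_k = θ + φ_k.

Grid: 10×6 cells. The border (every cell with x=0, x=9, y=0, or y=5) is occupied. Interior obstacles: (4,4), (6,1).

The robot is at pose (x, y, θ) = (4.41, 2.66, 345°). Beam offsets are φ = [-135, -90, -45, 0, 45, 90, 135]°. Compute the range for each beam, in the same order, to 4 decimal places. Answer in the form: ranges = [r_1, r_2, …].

beam 1: φ=-135°, α=210°
  dir = (cos 210°, sin 210°) = (-0.8660, -0.5000); from cell (4,2)
  next x-line at t=0.4734, next y-line at t=1.3200; Δt_x=1.1547, Δt_y=2.0000
    x: enter (3,2) at t=0.4734
    y: enter (3,1) at t=1.3200
    x: enter (2,1) at t=1.6281
    x: enter (1,1) at t=2.7828
    y: enter (1,0) at t=3.3200 ← occupied
  → r_1 = 3.3200
beam 2: φ=-90°, α=255°
  dir = (cos 255°, sin 255°) = (-0.2588, -0.9659); from cell (4,2)
  next x-line at t=1.5841, next y-line at t=0.6833; Δt_x=3.8637, Δt_y=1.0353
    y: enter (4,1) at t=0.6833
    x: enter (3,1) at t=1.5841
    y: enter (3,0) at t=1.7186 ← occupied
  → r_2 = 1.7186
beam 3: φ=-45°, α=300°
  dir = (cos 300°, sin 300°) = (0.5000, -0.8660); from cell (4,2)
  next x-line at t=1.1800, next y-line at t=0.7621; Δt_x=2.0000, Δt_y=1.1547
    y: enter (4,1) at t=0.7621
    x: enter (5,1) at t=1.1800
    y: enter (5,0) at t=1.9168 ← occupied
  → r_3 = 1.9168
beam 4: φ=0°, α=345°
  dir = (cos 345°, sin 345°) = (0.9659, -0.2588); from cell (4,2)
  next x-line at t=0.6108, next y-line at t=2.5500; Δt_x=1.0353, Δt_y=3.8637
    x: enter (5,2) at t=0.6108
    x: enter (6,2) at t=1.6461
    y: enter (6,1) at t=2.5500 ← occupied
  → r_4 = 2.5500
beam 5: φ=45°, α=30°
  dir = (cos 30°, sin 30°) = (0.8660, 0.5000); from cell (4,2)
  next x-line at t=0.6813, next y-line at t=0.6800; Δt_x=1.1547, Δt_y=2.0000
    y: enter (4,3) at t=0.6800
    x: enter (5,3) at t=0.6813
    x: enter (6,3) at t=1.8360
    y: enter (6,4) at t=2.6800
    x: enter (7,4) at t=2.9907
    x: enter (8,4) at t=4.1454
    y: enter (8,5) at t=4.6800 ← occupied
  → r_5 = 4.6800
beam 6: φ=90°, α=75°
  dir = (cos 75°, sin 75°) = (0.2588, 0.9659); from cell (4,2)
  next x-line at t=2.2796, next y-line at t=0.3520; Δt_x=3.8637, Δt_y=1.0353
    y: enter (4,3) at t=0.3520
    y: enter (4,4) at t=1.3873 ← occupied
  → r_6 = 1.3873
beam 7: φ=135°, α=120°
  dir = (cos 120°, sin 120°) = (-0.5000, 0.8660); from cell (4,2)
  next x-line at t=0.8200, next y-line at t=0.3926; Δt_x=2.0000, Δt_y=1.1547
    y: enter (4,3) at t=0.3926
    x: enter (3,3) at t=0.8200
    y: enter (3,4) at t=1.5473
    y: enter (3,5) at t=2.7020 ← occupied
  → r_7 = 2.7020

ranges = [3.3200, 1.7186, 1.9168, 2.5500, 4.6800, 1.3873, 2.7020]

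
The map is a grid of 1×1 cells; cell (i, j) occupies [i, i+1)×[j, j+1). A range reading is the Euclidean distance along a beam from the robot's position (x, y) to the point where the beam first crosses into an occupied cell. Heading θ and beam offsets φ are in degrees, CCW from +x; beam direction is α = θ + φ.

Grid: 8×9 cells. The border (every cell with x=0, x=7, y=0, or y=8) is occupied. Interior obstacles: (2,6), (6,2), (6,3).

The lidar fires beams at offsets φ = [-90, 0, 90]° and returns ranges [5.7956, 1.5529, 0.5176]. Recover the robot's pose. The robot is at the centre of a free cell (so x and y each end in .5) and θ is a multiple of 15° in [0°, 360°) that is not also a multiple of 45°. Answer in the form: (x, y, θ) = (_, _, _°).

Enumerate (i+0.5, j+0.5, θ) over the 39 free cells and 16 admissible headings. For each, cast all 3 beams and compare to the given ranges.
  (5.5, 1.5, 150°): beam 1 = 1.0000 ≠ 5.7956 ✗
  (1.5, 7.5, 240°): beam 1 = 0.5774 ≠ 5.7956 ✗
  (2.5, 7.5, 165°): beam 1 = 0.5176 ≠ 5.7956 ✗
  (6.5, 6.5, 30°): beam 1 = 1.0000 ≠ 5.7956 ✗
  (4.5, 7.5, 255°): beam 1 = 1.9319 ≠ 5.7956 ✗
  …
  (2.5, 1.5, 195°): r_1=5.7956, r_2=1.5529, r_3=0.5176 — all match ✓
No second candidate reproduces the full scan.

(x, y, θ) = (2.5, 1.5, 195°)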